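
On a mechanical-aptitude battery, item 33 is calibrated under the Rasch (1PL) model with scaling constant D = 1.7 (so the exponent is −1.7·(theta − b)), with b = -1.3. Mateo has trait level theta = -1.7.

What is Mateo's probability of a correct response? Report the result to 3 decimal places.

P(theta) = 1 / (1 + exp(−D·(theta − b)))
Exponent: 1.7 × (-1.7 − (-1.3)) = -0.6800
1/(1 + e^{0.6800}) = 0.3363
P = 0.3363

0.336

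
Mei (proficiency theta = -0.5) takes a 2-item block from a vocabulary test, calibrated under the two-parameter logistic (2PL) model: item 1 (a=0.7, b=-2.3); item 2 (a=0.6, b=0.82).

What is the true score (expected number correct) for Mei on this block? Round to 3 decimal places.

P(theta) = 1 / (1 + exp(−a(theta − b)))
P_1 = 1/(1+e^{-1.2600}) = 0.7790
P_2 = 1/(1+e^{0.7920}) = 0.3117
E[score] = 0.7790 + 0.3117 = 1.0908

1.091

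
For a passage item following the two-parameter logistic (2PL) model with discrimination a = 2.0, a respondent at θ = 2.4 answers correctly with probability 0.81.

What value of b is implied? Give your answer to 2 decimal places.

P(θ) = 1 / (1 + exp(−a(θ − b)))
logit(0.81) = ln(0.81/0.19) = 1.4500
b = θ − logit/(a) = 2.4 − 1.4500/2.0000 = 1.6750

1.67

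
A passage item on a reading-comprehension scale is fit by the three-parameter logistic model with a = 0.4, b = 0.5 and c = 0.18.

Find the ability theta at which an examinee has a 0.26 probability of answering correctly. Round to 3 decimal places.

-5.062

P(theta) = c + (1 − c) · 1 / (1 + exp(−a(theta − b)))
Remove guessing floor: (0.26 − 0.18)/(1 − 0.18) = 0.0976
logit = ln(0.0976/0.9024) = -2.2246
theta = b + logit/(a) = 0.5 + (-2.2246)/0.4000 = -5.0616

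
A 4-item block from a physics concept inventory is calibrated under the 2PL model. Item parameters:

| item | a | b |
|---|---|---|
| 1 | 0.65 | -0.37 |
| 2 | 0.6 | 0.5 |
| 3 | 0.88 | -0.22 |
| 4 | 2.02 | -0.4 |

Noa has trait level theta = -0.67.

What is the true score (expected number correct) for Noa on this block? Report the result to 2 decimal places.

P(theta) = 1 / (1 + exp(−a(theta − b)))
P_1 = 1/(1+e^{0.1950}) = 0.4514
P_2 = 1/(1+e^{0.7020}) = 0.3314
P_3 = 1/(1+e^{0.3960}) = 0.4023
P_4 = 1/(1+e^{0.5454}) = 0.3669
E[score] = 0.4514 + 0.3314 + 0.4023 + 0.3669 = 1.5520

1.55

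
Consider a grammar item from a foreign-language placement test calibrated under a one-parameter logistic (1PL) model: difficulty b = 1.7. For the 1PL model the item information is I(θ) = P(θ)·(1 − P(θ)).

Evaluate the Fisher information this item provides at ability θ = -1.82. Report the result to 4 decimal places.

P = 1/(1+e^{3.5200}) = 0.0287
P(1−P) = 0.0287 × 0.9713 = 0.0279
I = P(1−P) = 0.02792

0.0279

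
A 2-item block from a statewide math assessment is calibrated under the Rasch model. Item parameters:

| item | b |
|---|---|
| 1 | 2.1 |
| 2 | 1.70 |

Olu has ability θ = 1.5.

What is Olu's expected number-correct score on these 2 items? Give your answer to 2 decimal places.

0.80

P(θ) = 1 / (1 + exp(−(θ − b)))
P_1 = 1/(1+e^{0.6000}) = 0.3543
P_2 = 1/(1+e^{0.2000}) = 0.4502
E[score] = 0.3543 + 0.4502 = 0.8045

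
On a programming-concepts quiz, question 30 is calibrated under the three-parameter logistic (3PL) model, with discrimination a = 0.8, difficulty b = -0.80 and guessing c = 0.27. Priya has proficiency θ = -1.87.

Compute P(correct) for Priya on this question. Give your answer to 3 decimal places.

0.488

P(θ) = c + (1 − c) · 1 / (1 + exp(−a(θ − b)))
Exponent: 0.8 × (-1.87 − (-0.80)) = -0.8560
1/(1 + e^{0.8560}) = 0.2982
P = 0.27 + 0.73 × 0.2982 = 0.4877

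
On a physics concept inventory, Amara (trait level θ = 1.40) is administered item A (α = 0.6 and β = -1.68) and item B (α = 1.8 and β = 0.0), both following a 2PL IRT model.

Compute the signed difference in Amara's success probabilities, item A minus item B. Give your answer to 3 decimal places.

P(θ) = 1 / (1 + exp(−α(θ − β)))
P_A = 0.8639
P_B = 0.9255
P_A − P_B = -0.0616

-0.062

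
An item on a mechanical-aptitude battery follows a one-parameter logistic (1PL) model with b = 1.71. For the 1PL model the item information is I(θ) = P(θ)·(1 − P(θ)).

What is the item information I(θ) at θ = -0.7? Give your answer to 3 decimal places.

0.076

P = 1/(1+e^{2.4100}) = 0.0824
P(1−P) = 0.0824 × 0.9176 = 0.0756
I = P(1−P) = 0.07562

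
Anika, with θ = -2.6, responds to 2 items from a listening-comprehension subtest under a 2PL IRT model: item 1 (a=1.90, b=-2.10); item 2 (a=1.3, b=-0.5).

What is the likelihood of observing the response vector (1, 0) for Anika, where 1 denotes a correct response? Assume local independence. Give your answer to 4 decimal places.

P(θ) = 1 / (1 + exp(−a(θ − b)))
P_1 = 1/(1+e^{0.9500}) = 0.2789
P_2 = 1/(1+e^{2.7300}) = 0.0612
L = P_1 × (1−P_2) = 0.2789 × 0.9388 = 0.26181

0.2618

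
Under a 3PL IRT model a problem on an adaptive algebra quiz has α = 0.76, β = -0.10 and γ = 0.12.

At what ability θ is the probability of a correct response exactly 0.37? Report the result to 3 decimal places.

-1.316

P(θ) = γ + (1 − γ) · 1 / (1 + exp(−α(θ − β)))
Remove guessing floor: (0.37 − 0.12)/(1 − 0.12) = 0.2841
logit = ln(0.2841/0.7159) = -0.9243
θ = β + logit/(α) = -0.10 + (-0.9243)/0.7600 = -1.3161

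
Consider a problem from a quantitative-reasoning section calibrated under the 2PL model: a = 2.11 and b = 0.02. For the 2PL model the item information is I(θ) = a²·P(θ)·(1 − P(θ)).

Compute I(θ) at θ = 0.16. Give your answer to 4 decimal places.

1.0891

P = 1/(1+e^{-0.2954}) = 0.5733
P(1−P) = 0.5733 × 0.4267 = 0.2446
I = a² × P(1−P) = 2.11² × 0.2446 = 1.08909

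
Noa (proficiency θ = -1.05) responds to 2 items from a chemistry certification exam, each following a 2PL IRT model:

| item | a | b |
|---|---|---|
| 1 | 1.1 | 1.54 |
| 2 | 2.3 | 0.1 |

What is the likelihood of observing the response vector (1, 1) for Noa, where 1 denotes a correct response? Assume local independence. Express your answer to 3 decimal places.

P(θ) = 1 / (1 + exp(−a(θ − b)))
P_1 = 1/(1+e^{2.8490}) = 0.0547
P_2 = 1/(1+e^{2.6450}) = 0.0663
L = P_1 × P_2 = 0.0547 × 0.0663 = 0.00363

0.004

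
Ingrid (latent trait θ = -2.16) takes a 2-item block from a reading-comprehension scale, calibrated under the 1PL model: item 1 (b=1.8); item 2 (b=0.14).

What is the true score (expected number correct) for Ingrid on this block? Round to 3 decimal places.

0.110

P(θ) = 1 / (1 + exp(−(θ − b)))
P_1 = 1/(1+e^{3.9600}) = 0.0187
P_2 = 1/(1+e^{2.3000}) = 0.0911
E[score] = 0.0187 + 0.0911 = 0.1098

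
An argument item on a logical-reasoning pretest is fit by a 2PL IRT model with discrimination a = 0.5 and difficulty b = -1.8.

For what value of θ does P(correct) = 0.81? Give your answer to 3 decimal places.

1.100

P(θ) = 1 / (1 + exp(−a(θ − b)))
logit = ln(0.8100/0.1900) = 1.4500
θ = b + logit/(a) = -1.8 + 1.4500/0.5000 = 1.1000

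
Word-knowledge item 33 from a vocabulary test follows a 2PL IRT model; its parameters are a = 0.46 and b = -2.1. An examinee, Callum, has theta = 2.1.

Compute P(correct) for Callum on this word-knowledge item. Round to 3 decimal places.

P(theta) = 1 / (1 + exp(−a(theta − b)))
Exponent: 0.46 × (2.1 − (-2.1)) = 1.9320
1/(1 + e^{-1.9320}) = 0.8735

0.873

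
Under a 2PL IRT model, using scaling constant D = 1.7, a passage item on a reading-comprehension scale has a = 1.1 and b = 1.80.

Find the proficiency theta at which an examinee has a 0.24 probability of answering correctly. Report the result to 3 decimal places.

P(theta) = 1 / (1 + exp(−D·a(theta − b)))
logit = ln(0.2400/0.7600) = -1.1527
theta = b + logit/(1.7·a) = 1.80 + (-1.1527)/1.8700 = 1.1836

1.184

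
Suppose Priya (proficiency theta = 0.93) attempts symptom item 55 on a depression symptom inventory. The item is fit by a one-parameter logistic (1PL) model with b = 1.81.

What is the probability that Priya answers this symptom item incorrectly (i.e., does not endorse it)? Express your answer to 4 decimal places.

0.7068

P(theta) = 1 / (1 + exp(−(theta − b)))
Exponent: (0.93 − 1.81) = -0.8800
1/(1 + e^{0.8800}) = 0.2932
P = 0.2932
P(incorrect) = 1 − 0.2932 = 0.7068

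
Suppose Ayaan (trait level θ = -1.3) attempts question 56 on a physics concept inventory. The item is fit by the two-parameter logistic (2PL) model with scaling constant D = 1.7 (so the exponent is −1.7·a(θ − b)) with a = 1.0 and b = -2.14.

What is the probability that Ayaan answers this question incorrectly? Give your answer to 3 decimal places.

P(θ) = 1 / (1 + exp(−D·a(θ − b)))
Exponent: 1.7 × 1.0 × (-1.3 − (-2.14)) = 1.4280
1/(1 + e^{-1.4280}) = 0.8066
P = 0.8066
P(incorrect) = 1 − 0.8066 = 0.1934

0.193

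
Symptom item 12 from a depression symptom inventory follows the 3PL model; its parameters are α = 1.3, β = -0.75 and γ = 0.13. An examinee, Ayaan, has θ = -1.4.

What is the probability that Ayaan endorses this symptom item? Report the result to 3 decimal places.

0.391

P(θ) = γ + (1 − γ) · 1 / (1 + exp(−α(θ − β)))
Exponent: 1.3 × (-1.4 − (-0.75)) = -0.8450
1/(1 + e^{0.8450}) = 0.3005
P = 0.13 + 0.87 × 0.3005 = 0.3914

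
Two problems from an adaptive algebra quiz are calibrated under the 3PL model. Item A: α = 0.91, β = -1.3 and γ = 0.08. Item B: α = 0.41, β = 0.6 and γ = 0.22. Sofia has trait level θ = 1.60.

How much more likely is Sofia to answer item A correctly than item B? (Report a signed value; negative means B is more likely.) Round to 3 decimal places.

P(θ) = γ + (1 − γ) · 1 / (1 + exp(−α(θ − β)))
P_A = 0.9387
P_B = 0.6888
P_A − P_B = 0.2498

0.250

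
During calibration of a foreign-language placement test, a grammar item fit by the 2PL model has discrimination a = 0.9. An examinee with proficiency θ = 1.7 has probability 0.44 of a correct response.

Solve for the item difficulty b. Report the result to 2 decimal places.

1.97

P(θ) = 1 / (1 + exp(−a(θ − b)))
logit(0.44) = ln(0.44/0.56) = -0.2412
b = θ − logit/(a) = 1.7 − (-0.2412)/0.9000 = 1.9680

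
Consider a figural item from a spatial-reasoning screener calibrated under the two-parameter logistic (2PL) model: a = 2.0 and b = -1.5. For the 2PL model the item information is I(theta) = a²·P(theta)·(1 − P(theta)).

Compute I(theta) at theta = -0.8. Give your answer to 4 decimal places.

P = 1/(1+e^{-1.4000}) = 0.8022
P(1−P) = 0.8022 × 0.1978 = 0.1587
I = a² × P(1−P) = 2.0² × 0.1587 = 0.63474

0.6347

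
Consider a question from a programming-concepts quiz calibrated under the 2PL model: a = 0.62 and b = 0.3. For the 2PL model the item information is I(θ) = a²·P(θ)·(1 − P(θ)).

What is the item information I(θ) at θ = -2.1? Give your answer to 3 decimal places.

P = 1/(1+e^{1.4880}) = 0.1842
P(1−P) = 0.1842 × 0.8158 = 0.1503
I = a² × P(1−P) = 0.62² × 0.1503 = 0.05777

0.058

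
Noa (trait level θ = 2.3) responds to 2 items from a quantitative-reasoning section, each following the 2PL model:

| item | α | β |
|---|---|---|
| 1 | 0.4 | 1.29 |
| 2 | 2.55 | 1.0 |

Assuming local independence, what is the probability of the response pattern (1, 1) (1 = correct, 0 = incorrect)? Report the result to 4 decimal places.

P(θ) = 1 / (1 + exp(−α(θ − β)))
P_1 = 1/(1+e^{-0.4040}) = 0.5996
P_2 = 1/(1+e^{-3.3150}) = 0.9649
L = P_1 × P_2 = 0.5996 × 0.9649 = 0.57862

0.5786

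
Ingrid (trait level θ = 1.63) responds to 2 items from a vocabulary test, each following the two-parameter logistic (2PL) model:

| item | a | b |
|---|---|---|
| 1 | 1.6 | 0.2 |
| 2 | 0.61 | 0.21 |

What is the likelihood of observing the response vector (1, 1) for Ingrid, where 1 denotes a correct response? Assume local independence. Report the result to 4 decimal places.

0.6391

P(θ) = 1 / (1 + exp(−a(θ − b)))
P_1 = 1/(1+e^{-2.2880}) = 0.9079
P_2 = 1/(1+e^{-0.8662}) = 0.7040
L = P_1 × P_2 = 0.9079 × 0.7040 = 0.63910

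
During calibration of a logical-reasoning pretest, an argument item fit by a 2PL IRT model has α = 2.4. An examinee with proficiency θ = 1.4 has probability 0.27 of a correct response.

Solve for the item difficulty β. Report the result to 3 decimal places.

P(θ) = 1 / (1 + exp(−α(θ − β)))
logit(0.27) = ln(0.27/0.73) = -0.9946
β = θ − logit/(α) = 1.4 − (-0.9946)/2.4000 = 1.8144

1.814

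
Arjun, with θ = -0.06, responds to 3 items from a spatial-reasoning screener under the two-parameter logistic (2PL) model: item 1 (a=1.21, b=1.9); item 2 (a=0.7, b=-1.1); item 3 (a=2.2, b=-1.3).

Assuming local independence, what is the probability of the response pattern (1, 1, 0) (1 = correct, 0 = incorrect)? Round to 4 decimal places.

0.0035

P(θ) = 1 / (1 + exp(−a(θ − b)))
P_1 = 1/(1+e^{2.3716}) = 0.0854
P_2 = 1/(1+e^{-0.7280}) = 0.6744
P_3 = 1/(1+e^{-2.7280}) = 0.9387
L = P_1 × P_2 × (1−P_3) = 0.0854 × 0.6744 × 0.0613 = 0.00353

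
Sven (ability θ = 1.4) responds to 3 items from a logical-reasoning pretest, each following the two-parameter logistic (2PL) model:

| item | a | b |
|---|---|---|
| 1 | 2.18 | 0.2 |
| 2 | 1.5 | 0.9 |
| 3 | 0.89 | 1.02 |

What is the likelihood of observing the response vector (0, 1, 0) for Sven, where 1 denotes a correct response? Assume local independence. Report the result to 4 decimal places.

0.0193

P(θ) = 1 / (1 + exp(−a(θ − b)))
P_1 = 1/(1+e^{-2.6160}) = 0.9319
P_2 = 1/(1+e^{-0.7500}) = 0.6792
P_3 = 1/(1+e^{-0.3382}) = 0.5838
L = (1−P_1) × P_2 × (1−P_3) = 0.0681 × 0.6792 × 0.4162 = 0.01926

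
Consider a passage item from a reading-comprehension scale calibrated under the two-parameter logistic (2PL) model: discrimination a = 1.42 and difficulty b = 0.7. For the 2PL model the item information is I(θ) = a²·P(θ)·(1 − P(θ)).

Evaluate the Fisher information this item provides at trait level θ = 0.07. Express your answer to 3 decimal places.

P = 1/(1+e^{0.8946}) = 0.2902
P(1−P) = 0.2902 × 0.7098 = 0.2060
I = a² × P(1−P) = 1.42² × 0.2060 = 0.41531

0.415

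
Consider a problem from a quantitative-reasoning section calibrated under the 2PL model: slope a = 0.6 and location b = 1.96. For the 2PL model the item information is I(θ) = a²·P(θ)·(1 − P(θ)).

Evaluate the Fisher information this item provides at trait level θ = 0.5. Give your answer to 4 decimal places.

P = 1/(1+e^{0.8760}) = 0.2940
P(1−P) = 0.2940 × 0.7060 = 0.2076
I = a² × P(1−P) = 0.6² × 0.2076 = 0.07472

0.0747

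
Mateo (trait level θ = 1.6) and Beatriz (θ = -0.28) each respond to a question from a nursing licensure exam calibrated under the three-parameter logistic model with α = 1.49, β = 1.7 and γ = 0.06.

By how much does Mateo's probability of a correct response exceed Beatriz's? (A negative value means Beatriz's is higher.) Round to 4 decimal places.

0.3883

P(θ) = γ + (1 − γ) · 1 / (1 + exp(−α(θ − β)))
P(Mateo) = 0.4950  [exponent -0.1490]
P(Beatriz) = 0.1067  [exponent -2.9502]
Difference = 0.4950 − 0.1067 = 0.3883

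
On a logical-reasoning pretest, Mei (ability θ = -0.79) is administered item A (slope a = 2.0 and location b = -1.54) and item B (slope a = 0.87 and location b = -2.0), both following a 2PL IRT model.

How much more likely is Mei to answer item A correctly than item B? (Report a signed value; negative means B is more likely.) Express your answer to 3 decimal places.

0.076

P(θ) = 1 / (1 + exp(−a(θ − b)))
P_A = 0.8176
P_B = 0.7413
P_A − P_B = 0.0763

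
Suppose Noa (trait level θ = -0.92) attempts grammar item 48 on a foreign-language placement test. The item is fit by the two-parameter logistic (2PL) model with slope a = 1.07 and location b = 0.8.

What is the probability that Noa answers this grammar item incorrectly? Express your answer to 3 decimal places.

P(θ) = 1 / (1 + exp(−a(θ − b)))
Exponent: 1.07 × (-0.92 − 0.8) = -1.8404
1/(1 + e^{1.8404}) = 0.1370
P(incorrect) = 1 − 0.1370 = 0.8630

0.863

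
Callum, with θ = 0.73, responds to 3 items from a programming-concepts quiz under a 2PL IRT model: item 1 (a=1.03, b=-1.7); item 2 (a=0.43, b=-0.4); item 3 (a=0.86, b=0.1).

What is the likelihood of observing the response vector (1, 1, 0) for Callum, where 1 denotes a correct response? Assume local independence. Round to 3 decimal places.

P(θ) = 1 / (1 + exp(−a(θ − b)))
P_1 = 1/(1+e^{-2.5029}) = 0.9243
P_2 = 1/(1+e^{-0.4859}) = 0.6191
P_3 = 1/(1+e^{-0.5418}) = 0.6322
L = P_1 × P_2 × (1−P_3) = 0.9243 × 0.6191 × 0.3678 = 0.21047

0.210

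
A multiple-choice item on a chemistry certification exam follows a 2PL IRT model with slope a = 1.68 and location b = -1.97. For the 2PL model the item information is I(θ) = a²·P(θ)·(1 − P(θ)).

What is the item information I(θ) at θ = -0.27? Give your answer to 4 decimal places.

0.1451

P = 1/(1+e^{-2.8560}) = 0.9456
P(1−P) = 0.9456 × 0.0544 = 0.0514
I = a² × P(1−P) = 1.68² × 0.0514 = 0.14512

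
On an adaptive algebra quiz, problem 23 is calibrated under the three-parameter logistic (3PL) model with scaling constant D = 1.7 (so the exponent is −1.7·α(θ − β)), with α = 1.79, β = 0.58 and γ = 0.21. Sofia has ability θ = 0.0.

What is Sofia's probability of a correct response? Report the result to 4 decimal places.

P(θ) = γ + (1 − γ) · 1 / (1 + exp(−D·α(θ − β)))
Exponent: 1.7 × 1.79 × (0.0 − 0.58) = -1.7649
1/(1 + e^{1.7649}) = 0.1462
P = 0.21 + 0.79 × 0.1462 = 0.3255

0.3255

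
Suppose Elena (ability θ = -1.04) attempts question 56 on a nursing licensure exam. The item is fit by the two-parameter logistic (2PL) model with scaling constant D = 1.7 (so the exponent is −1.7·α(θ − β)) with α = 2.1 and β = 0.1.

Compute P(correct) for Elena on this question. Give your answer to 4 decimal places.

0.0168

P(θ) = 1 / (1 + exp(−D·α(θ − β)))
Exponent: 1.7 × 2.1 × (-1.04 − 0.1) = -4.0698
1/(1 + e^{4.0698}) = 0.0168
P = 0.0168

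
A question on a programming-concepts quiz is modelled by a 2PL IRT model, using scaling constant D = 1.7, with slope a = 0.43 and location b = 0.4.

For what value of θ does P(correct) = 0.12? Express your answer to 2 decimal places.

-2.33

P(θ) = 1 / (1 + exp(−D·a(θ − b)))
logit = ln(0.1200/0.8800) = -1.9924
θ = b + logit/(1.7·a) = 0.4 + (-1.9924)/0.7310 = -2.3256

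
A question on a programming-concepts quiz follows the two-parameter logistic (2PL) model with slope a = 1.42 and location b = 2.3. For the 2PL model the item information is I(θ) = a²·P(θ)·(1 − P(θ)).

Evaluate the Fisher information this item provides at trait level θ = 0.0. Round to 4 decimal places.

P = 1/(1+e^{3.2660}) = 0.0368
P(1−P) = 0.0368 × 0.9632 = 0.0354
I = a² × P(1−P) = 1.42² × 0.0354 = 0.07139

0.0714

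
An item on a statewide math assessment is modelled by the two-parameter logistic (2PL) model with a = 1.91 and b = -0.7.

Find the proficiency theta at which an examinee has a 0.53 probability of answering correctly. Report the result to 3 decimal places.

-0.637

P(theta) = 1 / (1 + exp(−a(theta − b)))
logit = ln(0.5300/0.4700) = 0.1201
theta = b + logit/(a) = -0.7 + 0.1201/1.9100 = -0.6371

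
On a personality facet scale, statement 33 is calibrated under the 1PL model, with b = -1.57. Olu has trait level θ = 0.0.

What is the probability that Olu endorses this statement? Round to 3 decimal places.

P(θ) = 1 / (1 + exp(−(θ − b)))
Exponent: (0.0 − (-1.57)) = 1.5700
1/(1 + e^{-1.5700}) = 0.8278
P = 0.8278

0.828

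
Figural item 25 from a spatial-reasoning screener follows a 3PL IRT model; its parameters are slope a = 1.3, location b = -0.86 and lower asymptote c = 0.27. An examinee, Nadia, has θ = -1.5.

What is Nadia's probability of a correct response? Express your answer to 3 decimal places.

P(θ) = c + (1 − c) · 1 / (1 + exp(−a(θ − b)))
Exponent: 1.3 × (-1.5 − (-0.86)) = -0.8320
1/(1 + e^{0.8320}) = 0.3032
P = 0.27 + 0.73 × 0.3032 = 0.4914

0.491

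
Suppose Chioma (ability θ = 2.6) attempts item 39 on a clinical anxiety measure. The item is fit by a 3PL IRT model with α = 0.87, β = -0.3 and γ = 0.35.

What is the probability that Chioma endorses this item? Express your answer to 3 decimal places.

0.952

P(θ) = γ + (1 − γ) · 1 / (1 + exp(−α(θ − β)))
Exponent: 0.87 × (2.6 − (-0.3)) = 2.5230
1/(1 + e^{-2.5230}) = 0.9257
P = 0.35 + 0.65 × 0.9257 = 0.9517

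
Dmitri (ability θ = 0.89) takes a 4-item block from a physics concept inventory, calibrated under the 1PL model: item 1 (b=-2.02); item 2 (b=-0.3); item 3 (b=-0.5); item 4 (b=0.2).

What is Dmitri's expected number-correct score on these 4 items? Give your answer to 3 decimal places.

P(θ) = 1 / (1 + exp(−(θ − b)))
P_1 = 1/(1+e^{-2.9100}) = 0.9483
P_2 = 1/(1+e^{-1.1900}) = 0.7667
P_3 = 1/(1+e^{-1.3900}) = 0.8006
P_4 = 1/(1+e^{-0.6900}) = 0.6660
E[score] = 0.9483 + 0.7667 + 0.8006 + 0.6660 = 3.1816

3.182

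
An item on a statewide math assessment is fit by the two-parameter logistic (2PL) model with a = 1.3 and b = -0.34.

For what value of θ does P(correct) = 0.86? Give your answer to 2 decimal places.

P(θ) = 1 / (1 + exp(−a(θ − b)))
logit = ln(0.8600/0.1400) = 1.8153
θ = b + logit/(a) = -0.34 + 1.8153/1.3000 = 1.0564

1.06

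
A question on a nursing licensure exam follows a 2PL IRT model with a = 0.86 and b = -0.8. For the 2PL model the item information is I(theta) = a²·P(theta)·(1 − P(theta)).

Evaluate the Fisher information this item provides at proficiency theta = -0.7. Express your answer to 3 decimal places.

0.185

P = 1/(1+e^{-0.0860}) = 0.5215
P(1−P) = 0.5215 × 0.4785 = 0.2495
I = a² × P(1−P) = 0.86² × 0.2495 = 0.18456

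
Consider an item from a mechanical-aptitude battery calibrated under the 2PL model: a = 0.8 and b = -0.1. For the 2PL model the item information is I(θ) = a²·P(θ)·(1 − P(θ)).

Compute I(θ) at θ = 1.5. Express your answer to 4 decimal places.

P = 1/(1+e^{-1.2800}) = 0.7824
P(1−P) = 0.7824 × 0.2176 = 0.1702
I = a² × P(1−P) = 0.8² × 0.1702 = 0.10894

0.1089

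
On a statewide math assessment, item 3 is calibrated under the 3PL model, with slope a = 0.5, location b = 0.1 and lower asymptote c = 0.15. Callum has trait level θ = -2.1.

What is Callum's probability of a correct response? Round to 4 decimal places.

0.3623

P(θ) = c + (1 − c) · 1 / (1 + exp(−a(θ − b)))
Exponent: 0.5 × (-2.1 − 0.1) = -1.1000
1/(1 + e^{1.1000}) = 0.2497
P = 0.15 + 0.85 × 0.2497 = 0.3623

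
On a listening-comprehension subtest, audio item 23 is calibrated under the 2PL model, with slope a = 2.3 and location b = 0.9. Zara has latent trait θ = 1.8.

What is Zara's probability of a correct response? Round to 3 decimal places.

0.888

P(θ) = 1 / (1 + exp(−a(θ − b)))
Exponent: 2.3 × (1.8 − 0.9) = 2.0700
1/(1 + e^{-2.0700}) = 0.8880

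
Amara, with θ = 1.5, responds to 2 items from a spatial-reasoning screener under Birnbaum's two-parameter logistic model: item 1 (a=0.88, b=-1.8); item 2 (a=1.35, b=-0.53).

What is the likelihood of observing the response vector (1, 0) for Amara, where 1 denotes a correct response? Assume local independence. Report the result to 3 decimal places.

0.057

P(θ) = 1 / (1 + exp(−a(θ − b)))
P_1 = 1/(1+e^{-2.9040}) = 0.9480
P_2 = 1/(1+e^{-2.7405}) = 0.9394
L = P_1 × (1−P_2) = 0.9480 × 0.0606 = 0.05748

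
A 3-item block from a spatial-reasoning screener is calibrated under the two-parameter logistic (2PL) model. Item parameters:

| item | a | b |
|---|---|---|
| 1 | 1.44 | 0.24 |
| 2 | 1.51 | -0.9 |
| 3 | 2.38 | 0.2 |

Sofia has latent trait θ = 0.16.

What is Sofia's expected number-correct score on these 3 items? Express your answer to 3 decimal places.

1.780

P(θ) = 1 / (1 + exp(−a(θ − b)))
P_1 = 1/(1+e^{0.1152}) = 0.4712
P_2 = 1/(1+e^{-1.6006}) = 0.8321
P_3 = 1/(1+e^{0.0952}) = 0.4762
E[score] = 0.4712 + 0.8321 + 0.4762 = 1.7796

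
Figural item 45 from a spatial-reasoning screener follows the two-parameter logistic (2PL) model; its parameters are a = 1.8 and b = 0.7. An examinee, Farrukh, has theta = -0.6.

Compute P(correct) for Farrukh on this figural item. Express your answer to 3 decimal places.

0.088

P(theta) = 1 / (1 + exp(−a(theta − b)))
Exponent: 1.8 × (-0.6 − 0.7) = -2.3400
1/(1 + e^{2.3400}) = 0.0879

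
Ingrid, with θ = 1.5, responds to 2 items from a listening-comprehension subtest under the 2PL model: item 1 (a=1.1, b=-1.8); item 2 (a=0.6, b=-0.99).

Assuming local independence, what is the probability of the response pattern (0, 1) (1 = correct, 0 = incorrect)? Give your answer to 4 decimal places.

0.0211

P(θ) = 1 / (1 + exp(−a(θ − b)))
P_1 = 1/(1+e^{-3.6300}) = 0.9742
P_2 = 1/(1+e^{-1.4940}) = 0.8167
L = (1−P_1) × P_2 = 0.0258 × 0.8167 = 0.02110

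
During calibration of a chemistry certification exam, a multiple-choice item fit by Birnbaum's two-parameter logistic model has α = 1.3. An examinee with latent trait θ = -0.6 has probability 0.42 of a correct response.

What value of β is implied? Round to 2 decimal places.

-0.35

P(θ) = 1 / (1 + exp(−α(θ − β)))
logit(0.42) = ln(0.42/0.58) = -0.3228
β = θ − logit/(α) = -0.6 − (-0.3228)/1.3000 = -0.3517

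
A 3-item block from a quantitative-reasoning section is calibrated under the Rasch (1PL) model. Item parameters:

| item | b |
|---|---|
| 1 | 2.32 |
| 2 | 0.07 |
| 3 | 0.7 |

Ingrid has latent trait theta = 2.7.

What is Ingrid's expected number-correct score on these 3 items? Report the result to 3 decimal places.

2.407

P(theta) = 1 / (1 + exp(−(theta − b)))
P_1 = 1/(1+e^{-0.3800}) = 0.5939
P_2 = 1/(1+e^{-2.6300}) = 0.9328
P_3 = 1/(1+e^{-2.0000}) = 0.8808
E[score] = 0.5939 + 0.9328 + 0.8808 = 2.4074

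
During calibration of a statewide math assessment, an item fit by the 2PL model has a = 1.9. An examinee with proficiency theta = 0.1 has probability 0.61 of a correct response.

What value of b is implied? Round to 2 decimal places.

P(theta) = 1 / (1 + exp(−a(theta − b)))
logit(0.61) = ln(0.61/0.39) = 0.4473
b = theta − logit/(a) = 0.1 − 0.4473/1.9000 = -0.1354

-0.14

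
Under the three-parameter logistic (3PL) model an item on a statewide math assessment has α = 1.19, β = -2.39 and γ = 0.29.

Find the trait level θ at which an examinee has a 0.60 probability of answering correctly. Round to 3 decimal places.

P(θ) = γ + (1 − γ) · 1 / (1 + exp(−α(θ − β)))
Remove guessing floor: (0.60 − 0.29)/(1 − 0.29) = 0.4366
logit = ln(0.4366/0.5634) = -0.2549
θ = β + logit/(α) = -2.39 + (-0.2549)/1.1900 = -2.6042

-2.604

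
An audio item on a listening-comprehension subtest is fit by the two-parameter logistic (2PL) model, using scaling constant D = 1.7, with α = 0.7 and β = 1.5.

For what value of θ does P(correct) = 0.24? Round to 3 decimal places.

P(θ) = 1 / (1 + exp(−D·α(θ − β)))
logit = ln(0.2400/0.7600) = -1.1527
θ = β + logit/(1.7·α) = 1.5 + (-1.1527)/1.1900 = 0.5314

0.531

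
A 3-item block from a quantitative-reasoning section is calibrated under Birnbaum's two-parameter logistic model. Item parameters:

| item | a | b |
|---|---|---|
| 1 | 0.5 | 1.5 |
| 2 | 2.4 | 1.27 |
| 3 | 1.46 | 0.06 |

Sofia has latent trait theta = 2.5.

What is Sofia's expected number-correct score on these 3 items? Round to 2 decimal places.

2.55

P(theta) = 1 / (1 + exp(−a(theta − b)))
P_1 = 1/(1+e^{-0.5000}) = 0.6225
P_2 = 1/(1+e^{-2.9520}) = 0.9504
P_3 = 1/(1+e^{-3.5624}) = 0.9724
E[score] = 0.6225 + 0.9504 + 0.9724 = 2.5452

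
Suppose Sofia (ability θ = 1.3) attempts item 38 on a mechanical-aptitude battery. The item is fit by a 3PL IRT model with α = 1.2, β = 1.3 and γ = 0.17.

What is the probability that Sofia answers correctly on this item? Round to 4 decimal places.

0.5850

P(θ) = γ + (1 − γ) · 1 / (1 + exp(−α(θ − β)))
Exponent: 1.2 × (1.3 − 1.3) = 0.0000
1/(1 + e^{0.0000}) = 0.5000
P = 0.17 + 0.83 × 0.5000 = 0.5850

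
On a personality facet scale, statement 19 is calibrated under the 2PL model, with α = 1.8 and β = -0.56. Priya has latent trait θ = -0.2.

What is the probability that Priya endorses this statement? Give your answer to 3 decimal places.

P(θ) = 1 / (1 + exp(−α(θ − β)))
Exponent: 1.8 × (-0.2 − (-0.56)) = 0.6480
1/(1 + e^{-0.6480}) = 0.6566

0.657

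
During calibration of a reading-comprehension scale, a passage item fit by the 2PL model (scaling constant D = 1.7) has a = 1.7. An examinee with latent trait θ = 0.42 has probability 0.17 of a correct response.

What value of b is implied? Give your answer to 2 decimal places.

P(θ) = 1 / (1 + exp(−D·a(θ − b)))
logit(0.17) = ln(0.17/0.83) = -1.5856
b = θ − logit/(1.7·a) = 0.42 − (-1.5856)/2.8900 = 0.9687

0.97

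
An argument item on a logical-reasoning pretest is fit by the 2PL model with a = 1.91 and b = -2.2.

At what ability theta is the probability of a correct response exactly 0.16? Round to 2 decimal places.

-3.07

P(theta) = 1 / (1 + exp(−a(theta − b)))
logit = ln(0.1600/0.8400) = -1.6582
theta = b + logit/(a) = -2.2 + (-1.6582)/1.9100 = -3.0682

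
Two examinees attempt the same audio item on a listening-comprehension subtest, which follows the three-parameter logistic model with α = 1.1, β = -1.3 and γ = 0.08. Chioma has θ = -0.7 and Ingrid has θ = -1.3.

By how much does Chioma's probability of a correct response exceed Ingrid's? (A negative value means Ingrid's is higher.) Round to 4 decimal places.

0.1465

P(θ) = γ + (1 − γ) · 1 / (1 + exp(−α(θ − β)))
P(Chioma) = 0.6865  [exponent 0.6600]
P(Ingrid) = 0.5400  [exponent 0.0000]
Difference = 0.6865 − 0.5400 = 0.1465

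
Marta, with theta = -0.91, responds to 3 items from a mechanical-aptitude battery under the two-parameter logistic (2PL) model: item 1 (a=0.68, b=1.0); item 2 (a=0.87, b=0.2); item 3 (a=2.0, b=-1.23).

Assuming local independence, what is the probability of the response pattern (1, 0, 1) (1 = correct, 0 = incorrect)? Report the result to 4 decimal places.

P(theta) = 1 / (1 + exp(−a(theta − b)))
P_1 = 1/(1+e^{1.2988}) = 0.2144
P_2 = 1/(1+e^{0.9657}) = 0.2757
P_3 = 1/(1+e^{-0.6400}) = 0.6548
L = P_1 × (1−P_2) × P_3 = 0.2144 × 0.7243 × 0.6548 = 0.10166

0.1017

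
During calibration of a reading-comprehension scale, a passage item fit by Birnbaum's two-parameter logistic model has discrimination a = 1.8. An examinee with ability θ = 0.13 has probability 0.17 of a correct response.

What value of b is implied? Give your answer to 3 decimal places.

P(θ) = 1 / (1 + exp(−a(θ − b)))
logit(0.17) = ln(0.17/0.83) = -1.5856
b = θ − logit/(a) = 0.13 − (-1.5856)/1.8000 = 1.0109

1.011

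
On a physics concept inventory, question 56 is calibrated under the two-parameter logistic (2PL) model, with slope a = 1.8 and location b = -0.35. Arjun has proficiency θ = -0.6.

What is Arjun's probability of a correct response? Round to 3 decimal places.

P(θ) = 1 / (1 + exp(−a(θ − b)))
Exponent: 1.8 × (-0.6 − (-0.35)) = -0.4500
1/(1 + e^{0.4500}) = 0.3894

0.389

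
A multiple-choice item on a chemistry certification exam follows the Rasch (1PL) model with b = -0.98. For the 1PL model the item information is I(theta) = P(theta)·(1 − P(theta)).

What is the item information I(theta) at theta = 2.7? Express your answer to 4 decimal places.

P = 1/(1+e^{-3.6800}) = 0.9754
P(1−P) = 0.9754 × 0.0246 = 0.0240
I = P(1−P) = 0.02400

0.0240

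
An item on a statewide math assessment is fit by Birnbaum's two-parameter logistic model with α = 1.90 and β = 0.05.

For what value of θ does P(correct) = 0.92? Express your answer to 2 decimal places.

P(θ) = 1 / (1 + exp(−α(θ − β)))
logit = ln(0.9200/0.0800) = 2.4423
θ = β + logit/(α) = 0.05 + 2.4423/1.9000 = 1.3354

1.34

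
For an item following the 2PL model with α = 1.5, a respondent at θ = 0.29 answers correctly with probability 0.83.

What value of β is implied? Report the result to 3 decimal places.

-0.767

P(θ) = 1 / (1 + exp(−α(θ − β)))
logit(0.83) = ln(0.83/0.17) = 1.5856
β = θ − logit/(α) = 0.29 − 1.5856/1.5000 = -0.7671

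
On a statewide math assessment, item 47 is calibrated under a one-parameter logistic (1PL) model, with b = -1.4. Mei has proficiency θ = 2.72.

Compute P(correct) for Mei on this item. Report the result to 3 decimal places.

P(θ) = 1 / (1 + exp(−(θ − b)))
Exponent: (2.72 − (-1.4)) = 4.1200
1/(1 + e^{-4.1200}) = 0.9840
P = 0.9840

0.984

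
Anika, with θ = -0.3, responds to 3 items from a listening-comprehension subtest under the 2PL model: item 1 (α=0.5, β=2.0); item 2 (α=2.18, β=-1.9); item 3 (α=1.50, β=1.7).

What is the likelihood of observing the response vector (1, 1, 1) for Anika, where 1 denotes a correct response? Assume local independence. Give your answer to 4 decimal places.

0.0111

P(θ) = 1 / (1 + exp(−α(θ − β)))
P_1 = 1/(1+e^{1.1500}) = 0.2405
P_2 = 1/(1+e^{-3.4880}) = 0.9703
P_3 = 1/(1+e^{3.0000}) = 0.0474
L = P_1 × P_2 × P_3 = 0.2405 × 0.9703 × 0.0474 = 0.01107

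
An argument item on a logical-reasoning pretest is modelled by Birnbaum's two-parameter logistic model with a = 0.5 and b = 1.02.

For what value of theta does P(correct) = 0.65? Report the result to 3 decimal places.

2.258

P(theta) = 1 / (1 + exp(−a(theta − b)))
logit = ln(0.6500/0.3500) = 0.6190
theta = b + logit/(a) = 1.02 + 0.6190/0.5000 = 2.2581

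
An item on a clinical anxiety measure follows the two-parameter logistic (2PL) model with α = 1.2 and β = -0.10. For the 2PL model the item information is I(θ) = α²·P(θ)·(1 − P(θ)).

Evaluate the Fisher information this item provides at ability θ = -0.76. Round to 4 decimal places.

P = 1/(1+e^{0.7920}) = 0.3117
P(1−P) = 0.3117 × 0.6883 = 0.2146
I = α² × P(1−P) = 1.2² × 0.2146 = 0.30896

0.3090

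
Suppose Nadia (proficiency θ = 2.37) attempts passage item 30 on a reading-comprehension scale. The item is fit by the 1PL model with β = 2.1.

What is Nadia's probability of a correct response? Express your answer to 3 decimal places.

0.567

P(θ) = 1 / (1 + exp(−(θ − β)))
Exponent: (2.37 − 2.1) = 0.2700
1/(1 + e^{-0.2700}) = 0.5671
P = 0.5671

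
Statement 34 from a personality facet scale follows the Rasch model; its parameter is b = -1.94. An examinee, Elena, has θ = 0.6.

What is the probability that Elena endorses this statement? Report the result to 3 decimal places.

0.927

P(θ) = 1 / (1 + exp(−(θ − b)))
Exponent: (0.6 − (-1.94)) = 2.5400
1/(1 + e^{-2.5400}) = 0.9269
P = 0.9269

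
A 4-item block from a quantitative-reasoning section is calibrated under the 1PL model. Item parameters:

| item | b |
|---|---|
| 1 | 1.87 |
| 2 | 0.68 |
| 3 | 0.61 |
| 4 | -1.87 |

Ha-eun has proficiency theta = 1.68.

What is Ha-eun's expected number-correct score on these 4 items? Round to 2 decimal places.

P(theta) = 1 / (1 + exp(−(theta − b)))
P_1 = 1/(1+e^{0.1900}) = 0.4526
P_2 = 1/(1+e^{-1.0000}) = 0.7311
P_3 = 1/(1+e^{-1.0700}) = 0.7446
P_4 = 1/(1+e^{-3.5500}) = 0.9721
E[score] = 0.4526 + 0.7311 + 0.7446 + 0.9721 = 2.9004

2.90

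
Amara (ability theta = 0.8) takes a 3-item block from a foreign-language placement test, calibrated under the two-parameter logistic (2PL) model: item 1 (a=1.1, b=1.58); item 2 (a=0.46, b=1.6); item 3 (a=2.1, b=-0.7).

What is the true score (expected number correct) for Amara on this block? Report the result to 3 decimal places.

P(theta) = 1 / (1 + exp(−a(theta − b)))
P_1 = 1/(1+e^{0.8580}) = 0.2978
P_2 = 1/(1+e^{0.3680}) = 0.4090
P_3 = 1/(1+e^{-3.1500}) = 0.9589
E[score] = 0.2978 + 0.4090 + 0.9589 = 1.6657

1.666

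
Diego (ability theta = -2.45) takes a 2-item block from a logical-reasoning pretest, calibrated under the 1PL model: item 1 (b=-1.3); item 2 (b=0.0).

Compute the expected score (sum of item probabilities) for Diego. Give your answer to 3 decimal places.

P(theta) = 1 / (1 + exp(−(theta − b)))
P_1 = 1/(1+e^{1.1500}) = 0.2405
P_2 = 1/(1+e^{2.4500}) = 0.0794
E[score] = 0.2405 + 0.0794 = 0.3199

0.320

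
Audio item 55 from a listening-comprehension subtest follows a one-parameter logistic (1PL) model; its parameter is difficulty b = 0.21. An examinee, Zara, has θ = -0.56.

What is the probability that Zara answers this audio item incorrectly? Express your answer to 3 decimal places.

P(θ) = 1 / (1 + exp(−(θ − b)))
Exponent: (-0.56 − 0.21) = -0.7700
1/(1 + e^{0.7700}) = 0.3165
P = 0.3165
P(incorrect) = 1 − 0.3165 = 0.6835

0.684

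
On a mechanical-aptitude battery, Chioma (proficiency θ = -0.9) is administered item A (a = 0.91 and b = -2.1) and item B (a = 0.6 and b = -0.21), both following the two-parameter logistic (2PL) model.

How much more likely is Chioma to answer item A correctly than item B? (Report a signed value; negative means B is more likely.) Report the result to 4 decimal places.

P(θ) = 1 / (1 + exp(−a(θ − b)))
P_A = 0.7488
P_B = 0.3980
P_A − P_B = 0.3508

0.3508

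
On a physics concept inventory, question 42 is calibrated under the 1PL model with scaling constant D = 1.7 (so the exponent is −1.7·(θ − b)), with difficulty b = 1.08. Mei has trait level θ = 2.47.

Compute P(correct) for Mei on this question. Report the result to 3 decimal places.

0.914

P(θ) = 1 / (1 + exp(−D·(θ − b)))
Exponent: 1.7 × (2.47 − 1.08) = 2.3630
1/(1 + e^{-2.3630}) = 0.9140
P = 0.9140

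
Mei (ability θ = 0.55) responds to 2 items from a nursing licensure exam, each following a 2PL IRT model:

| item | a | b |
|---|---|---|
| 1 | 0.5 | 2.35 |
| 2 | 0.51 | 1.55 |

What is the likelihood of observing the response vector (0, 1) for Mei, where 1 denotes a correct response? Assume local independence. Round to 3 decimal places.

0.267

P(θ) = 1 / (1 + exp(−a(θ − b)))
P_1 = 1/(1+e^{0.9000}) = 0.2891
P_2 = 1/(1+e^{0.5100}) = 0.3752
L = (1−P_1) × P_2 = 0.7109 × 0.3752 = 0.26674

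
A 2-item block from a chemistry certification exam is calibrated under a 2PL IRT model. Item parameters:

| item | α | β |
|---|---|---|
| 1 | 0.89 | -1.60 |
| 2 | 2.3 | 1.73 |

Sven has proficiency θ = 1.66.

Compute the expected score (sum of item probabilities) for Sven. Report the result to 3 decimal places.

1.408

P(θ) = 1 / (1 + exp(−α(θ − β)))
P_1 = 1/(1+e^{-2.9014}) = 0.9479
P_2 = 1/(1+e^{0.1610}) = 0.4598
E[score] = 0.9479 + 0.4598 = 1.4078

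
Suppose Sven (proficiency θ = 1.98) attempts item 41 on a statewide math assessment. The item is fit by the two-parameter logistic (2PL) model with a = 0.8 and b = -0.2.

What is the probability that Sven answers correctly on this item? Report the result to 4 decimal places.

0.8512

P(θ) = 1 / (1 + exp(−a(θ − b)))
Exponent: 0.8 × (1.98 − (-0.2)) = 1.7440
1/(1 + e^{-1.7440}) = 0.8512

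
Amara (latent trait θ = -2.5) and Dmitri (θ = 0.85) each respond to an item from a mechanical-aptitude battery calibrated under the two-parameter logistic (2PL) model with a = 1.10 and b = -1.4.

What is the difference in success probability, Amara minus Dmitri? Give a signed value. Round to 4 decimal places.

P(θ) = 1 / (1 + exp(−a(θ − b)))
P(Amara) = 0.2297  [exponent -1.2100]
P(Dmitri) = 0.9224  [exponent 2.4750]
Difference = 0.2297 − 0.9224 = -0.6927

-0.6927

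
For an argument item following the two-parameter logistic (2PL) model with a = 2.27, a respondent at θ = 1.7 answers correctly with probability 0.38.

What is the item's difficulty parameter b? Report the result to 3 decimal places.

1.916

P(θ) = 1 / (1 + exp(−a(θ − b)))
logit(0.38) = ln(0.38/0.62) = -0.4895
b = θ − logit/(a) = 1.7 − (-0.4895)/2.2700 = 1.9157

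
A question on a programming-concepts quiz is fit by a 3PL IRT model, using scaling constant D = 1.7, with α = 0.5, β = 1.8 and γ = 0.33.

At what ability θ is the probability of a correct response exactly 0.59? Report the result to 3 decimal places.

1.264

P(θ) = γ + (1 − γ) · 1 / (1 + exp(−D·α(θ − β)))
Remove guessing floor: (0.59 − 0.33)/(1 − 0.33) = 0.3881
logit = ln(0.3881/0.6119) = -0.4555
θ = β + logit/(1.7·α) = 1.8 + (-0.4555)/0.8500 = 1.2641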